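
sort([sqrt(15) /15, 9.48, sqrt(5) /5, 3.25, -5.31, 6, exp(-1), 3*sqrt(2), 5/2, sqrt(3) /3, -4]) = [-5.31, -4, sqrt(15) /15, exp(-1), sqrt(5) /5, sqrt(3) /3, 5/2, 3.25, 3*sqrt(2), 6, 9.48]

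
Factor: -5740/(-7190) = 2^1*7^1*41^1*719^(-1) = 574/719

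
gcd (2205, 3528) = 441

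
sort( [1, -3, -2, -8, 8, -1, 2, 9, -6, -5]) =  [-8, -6, -5, -3, -2, -1, 1, 2, 8, 9]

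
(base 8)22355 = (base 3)110222010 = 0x24ed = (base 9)13863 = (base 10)9453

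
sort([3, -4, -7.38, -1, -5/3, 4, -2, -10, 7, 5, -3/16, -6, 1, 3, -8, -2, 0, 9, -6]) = [-10, -8, -7.38, -6, -6, -4, -2, -2, -5/3, -1, -3/16, 0, 1, 3, 3, 4, 5, 7, 9]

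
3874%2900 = 974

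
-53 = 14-67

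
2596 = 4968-2372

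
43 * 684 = 29412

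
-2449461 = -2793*877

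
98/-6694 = -49/3347 ≈ -0.0146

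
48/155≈0.310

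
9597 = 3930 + 5667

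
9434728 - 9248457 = 186271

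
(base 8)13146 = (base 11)4343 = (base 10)5734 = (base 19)fgf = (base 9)7771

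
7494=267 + 7227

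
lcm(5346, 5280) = 427680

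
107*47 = 5029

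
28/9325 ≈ 0.00300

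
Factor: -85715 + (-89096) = -1*7^1*13^1*17^1*113^1 = -174811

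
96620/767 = 125+745/767≈125.97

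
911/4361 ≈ 0.209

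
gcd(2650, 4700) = 50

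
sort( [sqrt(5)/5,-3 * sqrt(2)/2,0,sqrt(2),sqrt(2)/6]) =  [-3 * sqrt(2)/2,0,sqrt(2)/6,sqrt(5)/5,sqrt(2)]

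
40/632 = 5/79 ≈ 0.0633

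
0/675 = 0 = 0.00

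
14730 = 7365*2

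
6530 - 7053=-523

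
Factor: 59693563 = 61^1*547^1*1789^1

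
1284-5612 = -4328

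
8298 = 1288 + 7010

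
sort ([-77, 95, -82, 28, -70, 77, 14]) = [-82, -77, -70, 14, 28, 77, 95]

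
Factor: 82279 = 82279^1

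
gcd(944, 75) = 1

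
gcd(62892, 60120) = 36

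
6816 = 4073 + 2743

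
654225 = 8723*75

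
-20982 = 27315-48297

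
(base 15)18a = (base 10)355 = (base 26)dh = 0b101100011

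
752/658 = 8/7 ≈ 1.14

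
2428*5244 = 12732432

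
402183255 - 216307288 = 185875967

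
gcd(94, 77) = 1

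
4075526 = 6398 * 637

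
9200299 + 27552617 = 36752916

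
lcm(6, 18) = 18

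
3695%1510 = 675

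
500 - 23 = 477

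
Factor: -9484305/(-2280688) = 2^(-4)*3^1*5^1*29^1*21803^1*142543^(-1)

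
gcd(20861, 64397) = 907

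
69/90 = 23/30≈0.767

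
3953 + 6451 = 10404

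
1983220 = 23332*85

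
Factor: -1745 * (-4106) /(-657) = -1 * 2^1 * 3^(-2) * 5^1 * 73^(-1) * 349^1 * 2053^1 = -7164970/657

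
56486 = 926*61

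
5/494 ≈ 0.0101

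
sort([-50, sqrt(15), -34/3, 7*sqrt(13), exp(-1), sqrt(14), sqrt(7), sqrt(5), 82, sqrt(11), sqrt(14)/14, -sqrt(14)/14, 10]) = [-50, -34/3, -sqrt(14)/14, sqrt(14)/14, exp(-1), sqrt(5), sqrt(7), sqrt(11), sqrt(14), sqrt(15), 10, 7*sqrt(13), 82]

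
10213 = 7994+2219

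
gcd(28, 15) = 1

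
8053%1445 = 828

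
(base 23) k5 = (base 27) h6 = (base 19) 159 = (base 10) 465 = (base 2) 111010001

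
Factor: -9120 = -1*2^5*3^1*5^1*19^1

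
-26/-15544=13/7772 ≈ 0.00167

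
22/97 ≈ 0.227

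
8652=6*1442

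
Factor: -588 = -1*2^2*3^1*7^2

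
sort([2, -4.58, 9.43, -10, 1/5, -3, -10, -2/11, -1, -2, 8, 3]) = [-10, -10, -4.58, -3, -2, -1, -2/11, 1/5, 2, 3, 8, 9.43]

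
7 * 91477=640339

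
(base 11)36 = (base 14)2b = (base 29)1a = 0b100111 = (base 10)39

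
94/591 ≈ 0.159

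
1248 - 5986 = -4738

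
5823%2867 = 89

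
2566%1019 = 528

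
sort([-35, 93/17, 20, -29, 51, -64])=[-64, -35, -29, 93/17, 20, 51]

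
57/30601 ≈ 0.00186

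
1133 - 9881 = -8748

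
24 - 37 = -13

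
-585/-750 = 39/50 = 0.78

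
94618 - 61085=33533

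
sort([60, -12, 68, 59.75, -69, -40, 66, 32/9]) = [-69, -40, -12, 32/9, 59.75, 60, 66, 68]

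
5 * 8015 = 40075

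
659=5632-4973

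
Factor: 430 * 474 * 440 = 2^5 * 3^1 * 5^2 * 11^1 * 43^1 * 79^1 = 89680800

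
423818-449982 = -26164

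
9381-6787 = 2594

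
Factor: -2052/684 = -1*3^1 = -3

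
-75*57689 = -4326675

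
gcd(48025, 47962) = 1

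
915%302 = 9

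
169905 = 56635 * 3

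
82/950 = 41/475 ≈ 0.0863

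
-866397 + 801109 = -65288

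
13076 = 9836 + 3240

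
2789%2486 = 303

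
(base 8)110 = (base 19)3f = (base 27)2i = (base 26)2k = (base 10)72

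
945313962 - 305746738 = 639567224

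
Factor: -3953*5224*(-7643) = 2^3*59^1*67^1*653^1*7643^1 = 157831557496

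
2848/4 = 712 = 712.00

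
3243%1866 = 1377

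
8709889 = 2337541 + 6372348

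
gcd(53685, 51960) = 15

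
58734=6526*9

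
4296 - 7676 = -3380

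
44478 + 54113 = 98591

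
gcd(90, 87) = 3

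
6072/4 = 1518 = 1518.00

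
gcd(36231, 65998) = 1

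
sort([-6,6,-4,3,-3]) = [-6,-4,-3,3,6]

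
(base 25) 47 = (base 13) 83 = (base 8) 153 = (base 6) 255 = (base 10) 107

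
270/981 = 30/109 ≈ 0.275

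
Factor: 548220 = 2^2 * 3^1 * 5^1 * 9137^1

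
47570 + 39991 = 87561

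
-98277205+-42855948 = -141133153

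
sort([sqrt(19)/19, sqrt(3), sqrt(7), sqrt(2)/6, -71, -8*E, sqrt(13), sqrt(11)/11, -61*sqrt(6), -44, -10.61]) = [-61*sqrt(6), -71, -44, -8*E, -10.61, sqrt(19)/19, sqrt(2)/6, sqrt(11)/11, sqrt(3), sqrt(7), sqrt(13)]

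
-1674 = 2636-4310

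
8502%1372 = 270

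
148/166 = 74/83 ≈ 0.892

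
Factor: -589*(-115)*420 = 2^2*3^1*5^2*7^1*19^1*23^1*31^1 = 28448700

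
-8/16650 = -4/8325 ≈ -0.000480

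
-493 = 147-640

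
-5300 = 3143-8443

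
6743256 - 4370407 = 2372849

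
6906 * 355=2451630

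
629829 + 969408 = 1599237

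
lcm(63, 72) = 504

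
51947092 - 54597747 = -2650655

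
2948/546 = 1474/273 ≈ 5.40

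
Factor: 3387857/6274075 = 5^ (-2)*11^1*73^1*4219^1*250963^ (-1)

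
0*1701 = 0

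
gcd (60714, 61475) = 1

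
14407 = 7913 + 6494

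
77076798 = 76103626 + 973172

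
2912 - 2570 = 342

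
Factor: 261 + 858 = 3^1*373^1 = 1119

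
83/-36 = -2 - 11/36 ≈ -2.31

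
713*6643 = 4736459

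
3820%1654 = 512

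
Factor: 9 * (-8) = -1 * 2^3 * 3^2 = -72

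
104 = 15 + 89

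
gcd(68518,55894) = 2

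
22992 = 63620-40628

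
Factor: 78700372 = 2^2*47^1*383^1*1093^1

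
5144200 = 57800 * 89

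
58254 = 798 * 73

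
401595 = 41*9795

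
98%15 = 8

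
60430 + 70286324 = 70346754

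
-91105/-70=2603/2=1301.50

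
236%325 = 236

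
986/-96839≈-0.0102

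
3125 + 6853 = 9978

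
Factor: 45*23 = 3^2*5^1*23^1 = 1035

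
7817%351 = 95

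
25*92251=2306275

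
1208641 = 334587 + 874054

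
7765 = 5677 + 2088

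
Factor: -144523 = -1 * 43^1 * 3361^1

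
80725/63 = 1281+22/63 ≈ 1281.35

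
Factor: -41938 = -1*2^1*13^1*1613^1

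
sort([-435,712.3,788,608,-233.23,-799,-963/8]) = [-799,-435,-233.23,-963/8,608,712.3,788]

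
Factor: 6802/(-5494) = -1*19^1*41^(-1)*67^(-1)*179^1 = -3401/2747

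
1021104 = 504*2026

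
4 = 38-34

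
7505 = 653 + 6852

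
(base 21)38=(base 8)107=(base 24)2n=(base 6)155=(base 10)71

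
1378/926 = 1 + 226/463 ≈ 1.49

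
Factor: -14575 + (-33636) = -1 * 37^1 * 1303^1 = -48211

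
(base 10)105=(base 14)77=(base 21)50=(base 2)1101001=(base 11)96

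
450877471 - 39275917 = 411601554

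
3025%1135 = 755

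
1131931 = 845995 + 285936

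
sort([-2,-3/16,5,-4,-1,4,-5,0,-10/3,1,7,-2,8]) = [-5,-4,-10/3,-2,-2,-1,-3/16,0,1,4,5,7,8]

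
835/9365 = 167/1873 ≈ 0.0892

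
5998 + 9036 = 15034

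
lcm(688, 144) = 6192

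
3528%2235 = 1293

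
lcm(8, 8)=8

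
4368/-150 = -29 - 3/25 = -29.12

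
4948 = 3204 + 1744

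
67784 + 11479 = 79263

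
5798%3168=2630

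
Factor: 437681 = 437681^1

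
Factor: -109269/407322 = -1*2^(-1)*3^1*71^1*397^(-1) = -213/794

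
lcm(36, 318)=1908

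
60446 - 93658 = -33212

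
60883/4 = 15220 + 3/4 = 15220.75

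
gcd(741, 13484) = 1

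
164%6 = 2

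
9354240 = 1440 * 6496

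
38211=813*47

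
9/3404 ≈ 0.00264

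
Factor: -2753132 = -1*2^2*113^1*6091^1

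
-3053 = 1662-4715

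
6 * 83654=501924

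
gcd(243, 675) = 27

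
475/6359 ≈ 0.0747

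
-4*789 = -3156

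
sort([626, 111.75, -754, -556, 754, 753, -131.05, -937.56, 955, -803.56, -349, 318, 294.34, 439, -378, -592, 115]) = [-937.56, -803.56, -754, -592, -556, -378, -349, -131.05, 111.75, 115, 294.34, 318, 439, 626, 753, 754, 955]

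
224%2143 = 224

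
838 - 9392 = -8554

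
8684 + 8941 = 17625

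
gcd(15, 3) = 3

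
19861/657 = 30 + 151/657 ≈ 30.23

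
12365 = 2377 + 9988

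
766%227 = 85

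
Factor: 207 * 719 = 3^2 * 23^1 * 719^1 = 148833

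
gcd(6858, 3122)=2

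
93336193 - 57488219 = 35847974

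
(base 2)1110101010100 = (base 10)7508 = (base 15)2358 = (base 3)101022002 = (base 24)d0k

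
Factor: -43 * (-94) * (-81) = -1 * 2^1 * 3^4 * 43^1 * 47^1 = -327402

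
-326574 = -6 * 54429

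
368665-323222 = 45443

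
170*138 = 23460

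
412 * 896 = 369152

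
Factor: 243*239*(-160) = -1*2^5*3^5*5^1*239^1 = -9292320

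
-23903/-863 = 27 + 602/863 ≈ 27.70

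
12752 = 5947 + 6805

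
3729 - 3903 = -174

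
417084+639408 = 1056492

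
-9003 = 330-9333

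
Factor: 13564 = 2^2*3391^1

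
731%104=3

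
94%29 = 7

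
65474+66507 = 131981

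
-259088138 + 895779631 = 636691493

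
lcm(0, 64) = 0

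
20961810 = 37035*566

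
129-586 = -457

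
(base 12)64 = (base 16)4c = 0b1001100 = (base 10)76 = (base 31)2e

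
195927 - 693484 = -497557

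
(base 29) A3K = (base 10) 8517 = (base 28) AO5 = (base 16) 2145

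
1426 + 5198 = 6624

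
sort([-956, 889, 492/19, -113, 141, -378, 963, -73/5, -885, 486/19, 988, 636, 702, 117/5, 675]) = [-956, -885, -378, -113, -73/5, 117/5, 486/19, 492/19, 141, 636, 675, 702, 889, 963, 988]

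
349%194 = 155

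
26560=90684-64124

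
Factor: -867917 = -1 * 449^1 * 1933^1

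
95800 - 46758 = 49042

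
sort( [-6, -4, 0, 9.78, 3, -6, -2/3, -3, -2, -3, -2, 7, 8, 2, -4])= [-6, -6, -4, -4, -3, -3, -2, -2, -2/3, 0, 2, 3, 7, 8, 9.78]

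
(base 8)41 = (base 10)33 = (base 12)29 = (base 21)1c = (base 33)10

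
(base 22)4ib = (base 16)927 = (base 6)14503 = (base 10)2343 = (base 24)41f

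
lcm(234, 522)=6786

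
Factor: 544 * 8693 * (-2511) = -1 * 2^5 * 3^4 * 17^1 * 31^1 * 8693^1 = -11874498912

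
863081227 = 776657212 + 86424015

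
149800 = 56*2675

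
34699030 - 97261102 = -62562072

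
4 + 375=379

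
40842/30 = 6807/5 = 1361.40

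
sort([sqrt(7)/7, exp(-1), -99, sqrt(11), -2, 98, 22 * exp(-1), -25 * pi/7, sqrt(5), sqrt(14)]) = [-99, -25 * pi/7, -2, exp(-1), sqrt(7)/7, sqrt(5), sqrt(11), sqrt(14), 22 * exp(-1), 98]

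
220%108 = 4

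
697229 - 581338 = 115891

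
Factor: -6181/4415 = -1*5^(-1)*7^1 = -7/5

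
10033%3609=2815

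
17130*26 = 445380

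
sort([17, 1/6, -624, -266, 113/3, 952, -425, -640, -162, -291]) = [-640, -624, -425, -291, -266, -162, 1/6, 17, 113/3, 952]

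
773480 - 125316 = 648164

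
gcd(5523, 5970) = 3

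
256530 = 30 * 8551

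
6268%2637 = 994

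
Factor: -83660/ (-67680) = 2^ (-3)*3^ (-2)*89^1 = 89/72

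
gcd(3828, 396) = 132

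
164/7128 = 41/1782 ≈ 0.0230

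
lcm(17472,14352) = 401856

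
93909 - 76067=17842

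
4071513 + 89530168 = 93601681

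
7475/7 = 1067 + 6/7 ≈ 1067.86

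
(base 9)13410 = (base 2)10001101111001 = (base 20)12e1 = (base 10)9081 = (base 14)3449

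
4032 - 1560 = 2472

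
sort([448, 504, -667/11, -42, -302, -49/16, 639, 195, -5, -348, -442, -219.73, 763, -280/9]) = [-442, -348, -302, -219.73, -667/11, -42, -280/9, -5, -49/16, 195, 448, 504, 639, 763]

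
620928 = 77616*8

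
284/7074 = 142/3537 ≈ 0.0401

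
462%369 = 93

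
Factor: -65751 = -1*3^1*7^1*31^1*101^1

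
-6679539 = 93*(-71823)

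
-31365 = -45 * 697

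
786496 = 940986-154490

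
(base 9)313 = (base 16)ff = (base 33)7o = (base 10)255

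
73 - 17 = 56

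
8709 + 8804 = 17513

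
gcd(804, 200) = 4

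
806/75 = 10 + 56/75 ≈ 10.75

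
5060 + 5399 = 10459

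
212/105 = 2 + 2/105 ≈ 2.02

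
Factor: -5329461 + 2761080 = -1*3^1*31^1*27617^1 = -2568381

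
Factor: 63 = 3^2 * 7^1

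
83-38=45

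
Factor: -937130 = -1 * 2^1 * 5^1 * 31^1 * 3023^1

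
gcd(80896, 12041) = 1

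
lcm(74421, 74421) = 74421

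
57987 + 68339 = 126326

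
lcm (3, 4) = 12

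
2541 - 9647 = -7106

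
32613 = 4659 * 7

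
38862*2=77724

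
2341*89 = 208349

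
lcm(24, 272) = 816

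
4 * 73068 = 292272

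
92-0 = 92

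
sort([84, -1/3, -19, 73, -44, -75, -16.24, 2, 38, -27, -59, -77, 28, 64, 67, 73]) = [-77, -75, -59, -44, -27, -19, -16.24, -1/3, 2, 28, 38, 64, 67, 73, 73, 84]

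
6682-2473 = 4209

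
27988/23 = 1216 + 20/23 ≈ 1216.87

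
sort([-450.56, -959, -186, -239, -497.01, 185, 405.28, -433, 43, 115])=[-959, -497.01, -450.56, -433, -239, -186, 43, 115, 185, 405.28]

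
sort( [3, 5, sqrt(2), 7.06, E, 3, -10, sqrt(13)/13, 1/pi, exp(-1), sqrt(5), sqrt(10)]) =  [-10, sqrt(13)/13, 1/pi, exp(-1), sqrt(2), sqrt(5), E, 3, 3, sqrt(10), 5, 7.06]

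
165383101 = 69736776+95646325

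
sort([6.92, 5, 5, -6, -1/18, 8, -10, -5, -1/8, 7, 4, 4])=[-10, -6, -5, -1/8, -1/18, 4, 4, 5, 5, 6.92, 7, 8]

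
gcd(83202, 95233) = 1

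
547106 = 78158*7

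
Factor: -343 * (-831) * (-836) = -1 * 2^2 * 3^1 * 7^3 * 11^1 * 19^1 * 277^1 = -238287588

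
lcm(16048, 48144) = 48144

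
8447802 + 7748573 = 16196375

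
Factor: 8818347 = 3^1 * 2939449^1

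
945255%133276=12323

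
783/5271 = 261/1757 ≈ 0.149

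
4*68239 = 272956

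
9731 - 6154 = 3577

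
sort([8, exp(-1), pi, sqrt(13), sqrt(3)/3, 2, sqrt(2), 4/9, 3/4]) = [exp(-1), 4/9, sqrt(3)/3, 3/4, sqrt(2), 2, pi, sqrt(13), 8]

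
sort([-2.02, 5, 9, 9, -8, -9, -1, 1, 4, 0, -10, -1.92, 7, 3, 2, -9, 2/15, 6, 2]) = [-10, -9, -9, -8, -2.02, -1.92, -1, 0, 2/15, 1, 2, 2, 3, 4, 5, 6, 7, 9, 9]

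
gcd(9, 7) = 1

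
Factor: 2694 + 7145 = 9839^1 = 9839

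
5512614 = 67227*82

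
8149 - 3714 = 4435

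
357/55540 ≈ 0.00643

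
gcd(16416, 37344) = 96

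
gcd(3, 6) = 3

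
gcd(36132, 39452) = 4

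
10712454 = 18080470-7368016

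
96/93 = 1 + 1/31 ≈ 1.03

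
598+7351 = 7949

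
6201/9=689=689.00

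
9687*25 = 242175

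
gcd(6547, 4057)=1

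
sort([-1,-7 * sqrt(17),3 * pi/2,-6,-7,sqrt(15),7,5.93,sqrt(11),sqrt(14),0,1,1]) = [-7 * sqrt(17),-7,-6,-1,0,1,1,sqrt(11),sqrt(14),sqrt(15),3 * pi/2,5.93,7]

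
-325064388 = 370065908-695130296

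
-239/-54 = 4 + 23/54 ≈ 4.43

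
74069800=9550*7756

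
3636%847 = 248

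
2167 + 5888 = 8055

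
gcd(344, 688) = 344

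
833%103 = 9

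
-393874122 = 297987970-691862092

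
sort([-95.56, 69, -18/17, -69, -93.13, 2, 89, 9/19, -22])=[-95.56, -93.13, -69, -22, -18/17, 9/19, 2, 69, 89]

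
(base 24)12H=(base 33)JE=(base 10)641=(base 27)NK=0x281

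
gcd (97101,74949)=3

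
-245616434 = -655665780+410049346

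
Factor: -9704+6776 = -1 * 2^4 * 3^1 * 61^1 = -2928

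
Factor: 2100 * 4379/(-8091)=-1 * 2^2 * 3^(-1) * 5^2 * 7^1 * 31^(-1) * 151^1=-105700/93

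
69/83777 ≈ 0.000824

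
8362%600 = 562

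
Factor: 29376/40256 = 3^3 * 37^(-1) = 27/37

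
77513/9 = 8612+5/9 ≈ 8612.56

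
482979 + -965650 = -482671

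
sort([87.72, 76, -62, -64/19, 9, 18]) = [-62, -64/19, 9, 18, 76, 87.72]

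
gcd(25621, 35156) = 1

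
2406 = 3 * 802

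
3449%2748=701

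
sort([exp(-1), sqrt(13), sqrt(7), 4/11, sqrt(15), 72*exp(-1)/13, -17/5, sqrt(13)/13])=[-17/5, sqrt(13)/13, 4/11, exp(-1), 72*exp(-1)/13, sqrt(7), sqrt(13), sqrt(15)]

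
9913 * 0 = 0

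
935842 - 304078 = 631764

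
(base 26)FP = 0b110011111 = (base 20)10F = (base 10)415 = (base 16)19F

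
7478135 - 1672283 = 5805852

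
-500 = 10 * (-50) 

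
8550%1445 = 1325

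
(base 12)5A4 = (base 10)844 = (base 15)3B4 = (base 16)34C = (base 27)147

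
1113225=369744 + 743481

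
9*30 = 270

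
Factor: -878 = -1*2^1*439^1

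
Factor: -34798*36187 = -1*2^1*127^1*137^1*36187^1 = -1259235226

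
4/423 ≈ 0.00946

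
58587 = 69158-10571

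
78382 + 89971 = 168353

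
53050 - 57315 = -4265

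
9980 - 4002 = 5978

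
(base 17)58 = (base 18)53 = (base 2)1011101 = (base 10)93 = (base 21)49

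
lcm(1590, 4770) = 4770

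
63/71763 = 21/23921 ≈ 0.000878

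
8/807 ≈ 0.00991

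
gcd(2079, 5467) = 77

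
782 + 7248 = 8030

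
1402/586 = 701/293 ≈ 2.39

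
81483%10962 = 4749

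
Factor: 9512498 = 2^1*89^1*53441^1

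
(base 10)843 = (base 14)443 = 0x34b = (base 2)1101001011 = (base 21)1j3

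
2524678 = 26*97103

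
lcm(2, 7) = 14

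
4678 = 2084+2594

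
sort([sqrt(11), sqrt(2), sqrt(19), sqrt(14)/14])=[sqrt(14)/14, sqrt(2), sqrt(11), sqrt(19)]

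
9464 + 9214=18678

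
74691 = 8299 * 9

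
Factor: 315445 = 5^1 * 13^1 * 23^1 * 211^1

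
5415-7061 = -1646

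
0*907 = 0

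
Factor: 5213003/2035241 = 13^(-1)*47^(-1)*73^1*3331^(-1)*71411^1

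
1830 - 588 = 1242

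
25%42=25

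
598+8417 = 9015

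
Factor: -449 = -1 * 449^1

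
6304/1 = 6304 = 6304.00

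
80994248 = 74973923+6020325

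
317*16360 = 5186120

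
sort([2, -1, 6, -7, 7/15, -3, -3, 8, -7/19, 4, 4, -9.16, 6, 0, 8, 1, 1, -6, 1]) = [-9.16, -7, -6, -3, -3, -1, -7/19, 0, 7/15, 1, 1, 1, 2, 4, 4, 6, 6, 8, 8]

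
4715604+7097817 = 11813421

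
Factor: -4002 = -1*2^1*3^1*23^1*29^1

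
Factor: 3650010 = 2^1*3^1*5^1*7^2*13^1*191^1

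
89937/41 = 2193 + 24/41 ≈ 2193.59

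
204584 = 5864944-5660360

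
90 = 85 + 5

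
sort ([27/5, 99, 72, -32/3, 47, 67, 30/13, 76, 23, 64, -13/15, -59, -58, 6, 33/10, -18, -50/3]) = [-59, -58, -18, -50/3, -32/3, -13/15, 30/13, 33/10, 27/5, 6, 23, 47, 64, 67, 72, 76, 99]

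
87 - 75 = 12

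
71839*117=8405163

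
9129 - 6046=3083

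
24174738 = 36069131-11894393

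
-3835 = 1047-4882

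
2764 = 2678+86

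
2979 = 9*331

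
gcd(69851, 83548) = 1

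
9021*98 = 884058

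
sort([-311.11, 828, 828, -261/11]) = [-311.11, -261/11, 828, 828]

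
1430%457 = 59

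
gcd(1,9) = 1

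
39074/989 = 39 + 503/989 ≈ 39.51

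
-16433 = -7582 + -8851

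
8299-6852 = 1447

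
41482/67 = 619 + 9/67 ≈ 619.13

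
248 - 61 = 187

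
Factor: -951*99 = -1*3^3*11^1*317^1 = -94149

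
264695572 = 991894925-727199353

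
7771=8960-1189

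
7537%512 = 369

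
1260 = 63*20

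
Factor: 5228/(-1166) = -1*2^1*11^(-1)*53^(-1)*1307^1 = -2614/583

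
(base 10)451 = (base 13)289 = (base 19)14e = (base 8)703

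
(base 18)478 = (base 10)1430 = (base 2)10110010110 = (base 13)860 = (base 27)1pq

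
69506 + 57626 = 127132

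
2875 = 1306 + 1569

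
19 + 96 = 115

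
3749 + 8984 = 12733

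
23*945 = 21735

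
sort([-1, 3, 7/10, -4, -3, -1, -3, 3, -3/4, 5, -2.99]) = [-4, -3, -3, -2.99, -1, -1, -3/4, 7/10, 3, 3, 5]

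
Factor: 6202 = 2^1*7^1*443^1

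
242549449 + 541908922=784458371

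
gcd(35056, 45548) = 4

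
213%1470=213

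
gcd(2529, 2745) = 9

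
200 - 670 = -470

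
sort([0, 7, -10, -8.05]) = [-10, -8.05, 0, 7]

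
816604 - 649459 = 167145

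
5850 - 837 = 5013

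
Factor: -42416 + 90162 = 2^1 * 23873^1 = 47746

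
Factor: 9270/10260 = 2^(-1)*3^(-1)*19^(-1)*103^1 = 103/114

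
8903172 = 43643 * 204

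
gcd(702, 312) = 78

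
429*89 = 38181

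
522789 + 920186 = 1442975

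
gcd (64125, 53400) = 75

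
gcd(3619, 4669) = 7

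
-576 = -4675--4099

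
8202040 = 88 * 93205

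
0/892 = 0 = 0.00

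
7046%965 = 291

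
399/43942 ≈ 0.00908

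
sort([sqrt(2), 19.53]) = [sqrt(2), 19.53]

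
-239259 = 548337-787596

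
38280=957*40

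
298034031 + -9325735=288708296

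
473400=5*94680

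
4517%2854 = 1663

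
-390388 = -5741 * 68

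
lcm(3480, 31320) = 31320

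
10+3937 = 3947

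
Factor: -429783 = -1 * 3^1 * 143261^1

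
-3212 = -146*22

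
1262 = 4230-2968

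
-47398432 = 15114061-62512493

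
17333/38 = 456+5/38 ≈ 456.13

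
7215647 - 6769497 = 446150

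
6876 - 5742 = 1134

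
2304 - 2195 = 109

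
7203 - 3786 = 3417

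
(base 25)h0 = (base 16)1a9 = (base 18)15b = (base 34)ch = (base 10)425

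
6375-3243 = 3132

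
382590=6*63765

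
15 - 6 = 9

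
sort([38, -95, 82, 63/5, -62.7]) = [-95, -62.7, 63/5, 38, 82]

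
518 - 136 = 382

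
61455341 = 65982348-4527007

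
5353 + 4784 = 10137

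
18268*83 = 1516244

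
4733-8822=-4089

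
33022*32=1056704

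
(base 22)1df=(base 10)785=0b1100010001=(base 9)1062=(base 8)1421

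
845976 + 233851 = 1079827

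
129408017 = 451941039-322533022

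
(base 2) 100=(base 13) 4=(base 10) 4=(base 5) 4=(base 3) 11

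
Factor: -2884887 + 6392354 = 43^1*81569^1 = 3507467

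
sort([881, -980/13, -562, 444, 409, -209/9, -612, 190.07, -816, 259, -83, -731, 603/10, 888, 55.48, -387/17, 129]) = [-816, -731, -612, -562, -83, -980/13, -209/9, -387/17, 55.48, 603/10, 129, 190.07, 259, 409, 444, 881, 888]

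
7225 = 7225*1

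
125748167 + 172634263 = 298382430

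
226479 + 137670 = 364149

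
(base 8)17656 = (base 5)224420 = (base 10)8110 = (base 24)e1m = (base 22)gge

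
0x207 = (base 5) 4034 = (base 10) 519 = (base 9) 636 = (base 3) 201020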